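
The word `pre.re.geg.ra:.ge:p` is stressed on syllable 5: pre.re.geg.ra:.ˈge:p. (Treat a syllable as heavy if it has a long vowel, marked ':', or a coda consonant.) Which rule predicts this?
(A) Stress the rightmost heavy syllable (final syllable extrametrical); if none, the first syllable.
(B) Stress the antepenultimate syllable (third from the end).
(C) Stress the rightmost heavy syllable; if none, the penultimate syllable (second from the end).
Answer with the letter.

C

Rule A → syllable 4 (observed: 5).
Rule B → syllable 3 (observed: 5).
Rule C → syllable 5 ✓.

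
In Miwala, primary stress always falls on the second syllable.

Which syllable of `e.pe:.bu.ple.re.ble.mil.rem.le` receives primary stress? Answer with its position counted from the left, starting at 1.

2

The word has 9 syllables; the second syllable is syllable 2 (pe:).
Primary stress: syllable 2 → e.ˈpe:.bu.ple.re.ble.mil.rem.le.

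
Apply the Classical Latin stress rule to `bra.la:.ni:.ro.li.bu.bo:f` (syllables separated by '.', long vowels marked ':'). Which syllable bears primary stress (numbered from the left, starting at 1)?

5

Classical Latin: stress the penult if heavy (long vowel or closed), else the antepenult.
Weights: 5 li L, 6 bu L, 7 bo:f H.
The penult (syllable 6, bu) is light, so stress falls on the antepenult (syllable 5, li).
Stress on syllable 5: bra.la:.ni:.ro.ˈli.bu.bo:f.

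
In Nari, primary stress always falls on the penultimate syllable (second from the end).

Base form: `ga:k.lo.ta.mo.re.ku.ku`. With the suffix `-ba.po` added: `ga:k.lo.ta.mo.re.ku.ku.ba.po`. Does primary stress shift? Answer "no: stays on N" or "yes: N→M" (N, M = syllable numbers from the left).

Base `ga:k.lo.ta.mo.re.ku.ku` (7 syllables):
  The word has 7 syllables; the penultimate syllable (second from the end) is syllable 6 (ku).
  → primary stress on syllable 6.
Suffixed `ga:k.lo.ta.mo.re.ku.ku.ba.po` (9 syllables):
  The word has 9 syllables; the penultimate syllable (second from the end) is syllable 8 (ba).
  → primary stress on syllable 8.

yes: 6→8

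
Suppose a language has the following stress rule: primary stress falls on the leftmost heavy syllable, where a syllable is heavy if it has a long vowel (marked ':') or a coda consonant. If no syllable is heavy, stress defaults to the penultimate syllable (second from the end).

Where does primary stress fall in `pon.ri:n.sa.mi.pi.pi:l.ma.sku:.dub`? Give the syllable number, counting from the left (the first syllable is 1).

1

Weights: 1 pon H, 2 ri:n H, 3 sa L, 4 mi L, 5 pi L, 6 pi:l H, 7 ma L, 8 sku: H, 9 dub H.
Heavy syllables in the domain: 1, 2, 6, 8, 9. The leftmost is syllable 1 (pon).
Primary stress: syllable 1 → ˈpon.ri:n.sa.mi.pi.pi:l.ma.sku:.dub.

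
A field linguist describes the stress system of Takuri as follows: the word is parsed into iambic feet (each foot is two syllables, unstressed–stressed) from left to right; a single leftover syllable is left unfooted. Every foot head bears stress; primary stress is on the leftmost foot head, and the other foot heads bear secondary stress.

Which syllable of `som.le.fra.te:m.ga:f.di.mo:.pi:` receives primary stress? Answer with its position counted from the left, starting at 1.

Parse left to right into iambic (σˈσ) feet: (som.ˈle) (fra.ˈte:m) (ga:f.ˈdi) (mo:.ˈpi:).
Foot heads (stressed positions): 2, 4, 6, 8.
End Rule Leftmost: primary stress on the leftmost head = syllable 2.
Primary stress: syllable 2 → som.ˈle.fra.te:m.ga:f.di.mo:.pi:.

2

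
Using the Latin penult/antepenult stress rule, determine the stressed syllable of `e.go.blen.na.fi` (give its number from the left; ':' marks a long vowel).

Classical Latin: stress the penult if heavy (long vowel or closed), else the antepenult.
Weights: 3 blen H, 4 na L, 5 fi L.
The penult (syllable 4, na) is light, so stress falls on the antepenult (syllable 3, blen).
Stress on syllable 3: e.go.ˈblen.na.fi.

3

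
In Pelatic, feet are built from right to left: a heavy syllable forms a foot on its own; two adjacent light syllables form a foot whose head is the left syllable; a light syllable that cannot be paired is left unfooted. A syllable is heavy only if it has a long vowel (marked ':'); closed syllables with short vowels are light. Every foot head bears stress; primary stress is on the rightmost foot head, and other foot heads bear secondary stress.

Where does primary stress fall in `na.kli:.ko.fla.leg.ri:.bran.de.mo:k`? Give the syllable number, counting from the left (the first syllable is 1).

9

Weights: 1 na L, 2 kli: H, 3 ko L, 4 fla L, 5 leg L, 6 ri: H, 7 bran L, 8 de L, 9 mo:k H.
Parse right to left (heavy = foot alone; LL = one foot; stranded L unfooted): na (ˈkli:) ko (ˈfla.leg) (ˈri:) (ˈbran.de) (ˈmo:k).
Foot heads: 2, 4, 6, 7, 9.
Primary stress on the rightmost head = syllable 9.
Primary stress: syllable 9 → na.kli:.ko.fla.leg.ri:.bran.de.ˈmo:k.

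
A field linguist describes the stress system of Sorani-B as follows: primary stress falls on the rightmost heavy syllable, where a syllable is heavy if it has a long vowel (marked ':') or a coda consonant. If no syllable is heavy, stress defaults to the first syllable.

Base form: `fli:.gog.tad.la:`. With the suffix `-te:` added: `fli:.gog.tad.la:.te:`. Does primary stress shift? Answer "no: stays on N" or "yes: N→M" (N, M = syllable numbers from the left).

yes: 4→5

Base `fli:.gog.tad.la:` (4 syllables):
  Weights: 1 fli: H, 2 gog H, 3 tad H, 4 la: H.
  Heavy syllables in the domain: 1, 2, 3, 4. The rightmost is syllable 4 (la:).
  → primary stress on syllable 4.
Suffixed `fli:.gog.tad.la:.te:` (5 syllables):
  Weights: 1 fli: H, 2 gog H, 3 tad H, 4 la: H, 5 te: H.
  Heavy syllables in the domain: 1, 2, 3, 4, 5. The rightmost is syllable 5 (te:).
  → primary stress on syllable 5.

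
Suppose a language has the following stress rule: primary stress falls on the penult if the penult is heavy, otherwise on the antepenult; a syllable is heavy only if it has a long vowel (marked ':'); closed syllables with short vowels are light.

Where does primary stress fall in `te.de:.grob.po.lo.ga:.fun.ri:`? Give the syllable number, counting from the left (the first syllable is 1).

Weights: 6 ga: H, 7 fun L, 8 ri: H.
The penult (syllable 7, fun) is light, so stress falls on the antepenult (syllable 6, ga:).
Primary stress: syllable 6 → te.de:.grob.po.lo.ˈga:.fun.ri:.

6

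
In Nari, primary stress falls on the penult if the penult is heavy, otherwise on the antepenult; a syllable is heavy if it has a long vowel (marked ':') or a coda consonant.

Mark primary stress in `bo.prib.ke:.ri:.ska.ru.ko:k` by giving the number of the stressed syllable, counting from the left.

Weights: 5 ska L, 6 ru L, 7 ko:k H.
The penult (syllable 6, ru) is light, so stress falls on the antepenult (syllable 5, ska).
Primary stress: syllable 5 → bo.prib.ke:.ri:.ˈska.ru.ko:k.

5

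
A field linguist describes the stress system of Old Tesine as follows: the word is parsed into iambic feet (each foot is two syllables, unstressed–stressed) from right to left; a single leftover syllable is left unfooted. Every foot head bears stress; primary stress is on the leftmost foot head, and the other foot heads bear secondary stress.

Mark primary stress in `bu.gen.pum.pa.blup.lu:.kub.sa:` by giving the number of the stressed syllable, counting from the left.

2

Parse right to left into iambic (σˈσ) feet: (bu.ˈgen) (pum.ˈpa) (blup.ˈlu:) (kub.ˈsa:).
Foot heads (stressed positions): 2, 4, 6, 8.
End Rule Leftmost: primary stress on the leftmost head = syllable 2.
Primary stress: syllable 2 → bu.ˈgen.pum.pa.blup.lu:.kub.sa:.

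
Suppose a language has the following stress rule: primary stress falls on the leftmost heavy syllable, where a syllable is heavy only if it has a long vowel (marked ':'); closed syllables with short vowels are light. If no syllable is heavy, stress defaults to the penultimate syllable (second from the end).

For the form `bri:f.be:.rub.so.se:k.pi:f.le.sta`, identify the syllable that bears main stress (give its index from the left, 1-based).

1

Weights: 1 bri:f H, 2 be: H, 3 rub L, 4 so L, 5 se:k H, 6 pi:f H, 7 le L, 8 sta L.
Heavy syllables in the domain: 1, 2, 5, 6. The leftmost is syllable 1 (bri:f).
Primary stress: syllable 1 → ˈbri:f.be:.rub.so.se:k.pi:f.le.sta.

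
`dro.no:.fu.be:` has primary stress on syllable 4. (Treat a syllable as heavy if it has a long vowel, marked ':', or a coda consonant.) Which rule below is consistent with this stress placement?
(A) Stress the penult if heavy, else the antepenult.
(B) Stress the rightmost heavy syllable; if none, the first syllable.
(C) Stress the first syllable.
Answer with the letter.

Rule A → syllable 2 (observed: 4).
Rule B → syllable 4 ✓.
Rule C → syllable 1 (observed: 4).

B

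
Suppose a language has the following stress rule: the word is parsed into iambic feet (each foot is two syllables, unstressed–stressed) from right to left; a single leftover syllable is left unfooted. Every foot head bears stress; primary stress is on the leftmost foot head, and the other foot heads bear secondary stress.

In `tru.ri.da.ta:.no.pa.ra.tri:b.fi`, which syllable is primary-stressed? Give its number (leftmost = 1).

3

Parse right to left into iambic (σˈσ) feet: tru (ri.ˈda) (ta:.ˈno) (pa.ˈra) (tri:b.ˈfi). Syllable 1 is left unfooted.
Foot heads (stressed positions): 3, 5, 7, 9.
End Rule Leftmost: primary stress on the leftmost head = syllable 3.
Primary stress: syllable 3 → tru.ri.ˈda.ta:.no.pa.ra.tri:b.fi.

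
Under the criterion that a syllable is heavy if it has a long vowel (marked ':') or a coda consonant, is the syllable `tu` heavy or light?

light

`tu`: short vowel, open (no coda). Short vowel, open → light.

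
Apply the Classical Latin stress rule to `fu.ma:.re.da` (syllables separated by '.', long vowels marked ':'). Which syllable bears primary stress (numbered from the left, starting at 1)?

Classical Latin: stress the penult if heavy (long vowel or closed), else the antepenult.
Weights: 2 ma: H, 3 re L, 4 da L.
The penult (syllable 3, re) is light, so stress falls on the antepenult (syllable 2, ma:).
Stress on syllable 2: fu.ˈma:.re.da.

2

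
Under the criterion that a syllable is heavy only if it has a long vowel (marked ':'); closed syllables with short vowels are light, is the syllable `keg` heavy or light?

light

`keg`: short vowel, closed (coda /g/). Short vowel → light.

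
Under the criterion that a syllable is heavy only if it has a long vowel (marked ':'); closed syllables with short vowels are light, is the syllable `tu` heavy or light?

`tu`: short vowel, open (no coda). Short vowel → light.

light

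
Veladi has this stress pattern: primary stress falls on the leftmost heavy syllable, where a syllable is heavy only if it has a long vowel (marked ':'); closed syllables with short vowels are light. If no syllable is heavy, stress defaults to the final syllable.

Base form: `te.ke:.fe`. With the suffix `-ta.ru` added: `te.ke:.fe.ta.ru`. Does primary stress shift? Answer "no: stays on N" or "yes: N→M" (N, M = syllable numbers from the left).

no: stays on 2

Base `te.ke:.fe` (3 syllables):
  Weights: 1 te L, 2 ke: H, 3 fe L.
  Heavy syllables in the domain: 2. The leftmost is syllable 2 (ke:).
  → primary stress on syllable 2.
Suffixed `te.ke:.fe.ta.ru` (5 syllables):
  Weights: 1 te L, 2 ke: H, 3 fe L, 4 ta L, 5 ru L.
  Heavy syllables in the domain: 2. The leftmost is syllable 2 (ke:).
  → primary stress on syllable 2.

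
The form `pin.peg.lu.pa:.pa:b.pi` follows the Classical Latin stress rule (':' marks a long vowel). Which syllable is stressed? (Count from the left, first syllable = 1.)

5

Classical Latin: stress the penult if heavy (long vowel or closed), else the antepenult.
Weights: 4 pa: H, 5 pa:b H, 6 pi L.
The penult (syllable 5, pa:b) is heavy, so it takes stress.
Stress on syllable 5: pin.peg.lu.pa:.ˈpa:b.pi.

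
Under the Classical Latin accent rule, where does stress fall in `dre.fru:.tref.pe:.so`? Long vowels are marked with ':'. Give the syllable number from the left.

4

Classical Latin: stress the penult if heavy (long vowel or closed), else the antepenult.
Weights: 3 tref H, 4 pe: H, 5 so L.
The penult (syllable 4, pe:) is heavy, so it takes stress.
Stress on syllable 4: dre.fru:.tref.ˈpe:.so.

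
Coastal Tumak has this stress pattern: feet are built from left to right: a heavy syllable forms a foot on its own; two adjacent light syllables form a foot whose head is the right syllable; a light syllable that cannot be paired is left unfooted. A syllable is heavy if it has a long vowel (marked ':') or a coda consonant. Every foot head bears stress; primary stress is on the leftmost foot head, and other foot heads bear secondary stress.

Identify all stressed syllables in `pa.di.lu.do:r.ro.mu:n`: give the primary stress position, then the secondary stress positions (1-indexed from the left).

Weights: 1 pa L, 2 di L, 3 lu L, 4 do:r H, 5 ro L, 6 mu:n H.
Parse left to right (heavy = foot alone; LL = one foot; stranded L unfooted): (pa.ˈdi) lu (ˈdo:r) ro (ˈmu:n).
Foot heads: 2, 4, 6.
Primary stress on the leftmost head = syllable 2.
Secondary stress on 4, 6: pa.ˈdi.lu.ˌdo:r.ro.ˌmu:n.

primary 2, secondary 4, 6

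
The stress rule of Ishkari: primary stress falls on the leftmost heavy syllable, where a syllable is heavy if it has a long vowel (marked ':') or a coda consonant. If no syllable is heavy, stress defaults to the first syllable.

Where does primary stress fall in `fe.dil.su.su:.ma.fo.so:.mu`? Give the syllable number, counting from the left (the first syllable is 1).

2

Weights: 1 fe L, 2 dil H, 3 su L, 4 su: H, 5 ma L, 6 fo L, 7 so: H, 8 mu L.
Heavy syllables in the domain: 2, 4, 7. The leftmost is syllable 2 (dil).
Primary stress: syllable 2 → fe.ˈdil.su.su:.ma.fo.so:.mu.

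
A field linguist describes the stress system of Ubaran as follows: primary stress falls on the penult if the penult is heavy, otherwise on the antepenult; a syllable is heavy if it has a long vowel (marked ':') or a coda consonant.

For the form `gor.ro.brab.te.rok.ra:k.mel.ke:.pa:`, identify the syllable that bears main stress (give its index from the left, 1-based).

Weights: 7 mel H, 8 ke: H, 9 pa: H.
The penult (syllable 8, ke:) is heavy, so it takes stress.
Primary stress: syllable 8 → gor.ro.brab.te.rok.ra:k.mel.ˈke:.pa:.

8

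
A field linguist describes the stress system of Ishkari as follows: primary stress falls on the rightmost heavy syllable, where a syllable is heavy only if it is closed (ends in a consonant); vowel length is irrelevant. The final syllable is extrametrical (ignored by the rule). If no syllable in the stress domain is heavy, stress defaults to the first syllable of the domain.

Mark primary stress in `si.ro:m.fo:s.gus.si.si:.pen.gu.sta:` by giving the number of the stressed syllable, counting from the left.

7

The final syllable (9, sta:) is extrametrical; the stress domain is syllables 1–8.
Weights: 1 si L, 2 ro:m H, 3 fo:s H, 4 gus H, 5 si L, 6 si: L, 7 pen H, 8 gu L.
Heavy syllables in the domain: 2, 3, 4, 7. The rightmost is syllable 7 (pen).
Primary stress: syllable 7 → si.ro:m.fo:s.gus.si.si:.ˈpen.gu.sta:.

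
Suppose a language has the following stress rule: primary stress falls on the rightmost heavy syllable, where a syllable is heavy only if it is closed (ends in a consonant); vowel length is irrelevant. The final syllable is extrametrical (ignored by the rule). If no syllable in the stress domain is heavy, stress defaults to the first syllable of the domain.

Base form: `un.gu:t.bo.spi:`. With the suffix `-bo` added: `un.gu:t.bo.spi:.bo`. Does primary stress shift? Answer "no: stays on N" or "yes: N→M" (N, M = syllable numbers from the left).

Base `un.gu:t.bo.spi:` (4 syllables):
  The final syllable (4, spi:) is extrametrical; the stress domain is syllables 1–3.
  Weights: 1 un H, 2 gu:t H, 3 bo L.
  Heavy syllables in the domain: 1, 2. The rightmost is syllable 2 (gu:t).
  → primary stress on syllable 2.
Suffixed `un.gu:t.bo.spi:.bo` (5 syllables):
  The final syllable (5, bo) is extrametrical; the stress domain is syllables 1–4.
  Weights: 1 un H, 2 gu:t H, 3 bo L, 4 spi: L.
  Heavy syllables in the domain: 1, 2. The rightmost is syllable 2 (gu:t).
  → primary stress on syllable 2.

no: stays on 2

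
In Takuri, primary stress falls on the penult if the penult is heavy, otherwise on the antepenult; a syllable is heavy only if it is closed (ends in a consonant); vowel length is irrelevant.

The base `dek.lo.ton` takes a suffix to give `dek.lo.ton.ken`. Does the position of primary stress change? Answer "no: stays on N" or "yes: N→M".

Base `dek.lo.ton` (3 syllables):
  Weights: 1 dek H, 2 lo L, 3 ton H.
  The penult (syllable 2, lo) is light, so stress falls on the antepenult (syllable 1, dek).
  → primary stress on syllable 1.
Suffixed `dek.lo.ton.ken` (4 syllables):
  Weights: 2 lo L, 3 ton H, 4 ken H.
  The penult (syllable 3, ton) is heavy, so it takes stress.
  → primary stress on syllable 3.

yes: 1→3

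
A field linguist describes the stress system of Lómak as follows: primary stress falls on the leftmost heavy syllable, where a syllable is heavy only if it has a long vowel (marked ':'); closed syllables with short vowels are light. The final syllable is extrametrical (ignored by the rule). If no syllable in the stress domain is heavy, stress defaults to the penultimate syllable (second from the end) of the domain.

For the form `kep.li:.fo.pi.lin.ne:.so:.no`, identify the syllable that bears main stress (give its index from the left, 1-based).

2

The final syllable (8, no) is extrametrical; the stress domain is syllables 1–7.
Weights: 1 kep L, 2 li: H, 3 fo L, 4 pi L, 5 lin L, 6 ne: H, 7 so: H.
Heavy syllables in the domain: 2, 6, 7. The leftmost is syllable 2 (li:).
Primary stress: syllable 2 → kep.ˈli:.fo.pi.lin.ne:.so:.no.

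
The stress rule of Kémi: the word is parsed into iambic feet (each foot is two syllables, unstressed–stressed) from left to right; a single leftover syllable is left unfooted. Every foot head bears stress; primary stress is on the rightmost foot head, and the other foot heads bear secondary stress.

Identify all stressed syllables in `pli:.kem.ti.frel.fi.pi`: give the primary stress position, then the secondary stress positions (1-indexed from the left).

Parse left to right into iambic (σˈσ) feet: (pli:.ˈkem) (ti.ˈfrel) (fi.ˈpi).
Foot heads (stressed positions): 2, 4, 6.
End Rule Rightmost: primary stress on the rightmost head = syllable 6.
Secondary stress on 2, 4: pli:.ˌkem.ti.ˌfrel.fi.ˈpi.

primary 6, secondary 2, 4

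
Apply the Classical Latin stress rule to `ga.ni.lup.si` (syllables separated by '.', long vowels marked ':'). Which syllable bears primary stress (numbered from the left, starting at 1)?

Classical Latin: stress the penult if heavy (long vowel or closed), else the antepenult.
Weights: 2 ni L, 3 lup H, 4 si L.
The penult (syllable 3, lup) is heavy, so it takes stress.
Stress on syllable 3: ga.ni.ˈlup.si.

3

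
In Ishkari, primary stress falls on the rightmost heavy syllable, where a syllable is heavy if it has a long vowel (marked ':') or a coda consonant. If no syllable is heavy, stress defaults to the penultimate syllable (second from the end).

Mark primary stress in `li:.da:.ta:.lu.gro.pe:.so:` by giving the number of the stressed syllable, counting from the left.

Weights: 1 li: H, 2 da: H, 3 ta: H, 4 lu L, 5 gro L, 6 pe: H, 7 so: H.
Heavy syllables in the domain: 1, 2, 3, 6, 7. The rightmost is syllable 7 (so:).
Primary stress: syllable 7 → li:.da:.ta:.lu.gro.pe:.ˈso:.

7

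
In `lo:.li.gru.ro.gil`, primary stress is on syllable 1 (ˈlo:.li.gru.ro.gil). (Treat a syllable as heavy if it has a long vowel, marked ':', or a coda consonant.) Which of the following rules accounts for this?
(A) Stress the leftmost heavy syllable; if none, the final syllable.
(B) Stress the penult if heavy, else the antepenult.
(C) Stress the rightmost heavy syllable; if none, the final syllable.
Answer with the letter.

Rule A → syllable 1 ✓.
Rule B → syllable 3 (observed: 1).
Rule C → syllable 5 (observed: 1).

A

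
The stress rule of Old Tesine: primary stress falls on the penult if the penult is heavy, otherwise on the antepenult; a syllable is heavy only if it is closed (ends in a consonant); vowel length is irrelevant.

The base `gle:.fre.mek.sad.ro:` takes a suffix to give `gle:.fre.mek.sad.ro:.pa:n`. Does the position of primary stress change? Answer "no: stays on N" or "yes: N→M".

Base `gle:.fre.mek.sad.ro:` (5 syllables):
  Weights: 3 mek H, 4 sad H, 5 ro: L.
  The penult (syllable 4, sad) is heavy, so it takes stress.
  → primary stress on syllable 4.
Suffixed `gle:.fre.mek.sad.ro:.pa:n` (6 syllables):
  Weights: 4 sad H, 5 ro: L, 6 pa:n H.
  The penult (syllable 5, ro:) is light, so stress falls on the antepenult (syllable 4, sad).
  → primary stress on syllable 4.

no: stays on 4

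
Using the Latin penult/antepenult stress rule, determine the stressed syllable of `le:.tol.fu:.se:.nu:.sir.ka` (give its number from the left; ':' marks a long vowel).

6

Classical Latin: stress the penult if heavy (long vowel or closed), else the antepenult.
Weights: 5 nu: H, 6 sir H, 7 ka L.
The penult (syllable 6, sir) is heavy, so it takes stress.
Stress on syllable 6: le:.tol.fu:.se:.nu:.ˈsir.ka.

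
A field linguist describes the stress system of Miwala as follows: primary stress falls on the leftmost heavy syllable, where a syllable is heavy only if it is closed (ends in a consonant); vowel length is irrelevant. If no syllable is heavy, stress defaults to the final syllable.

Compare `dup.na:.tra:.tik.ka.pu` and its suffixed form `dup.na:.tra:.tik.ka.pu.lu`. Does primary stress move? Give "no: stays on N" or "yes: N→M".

no: stays on 1

Base `dup.na:.tra:.tik.ka.pu` (6 syllables):
  Weights: 1 dup H, 2 na: L, 3 tra: L, 4 tik H, 5 ka L, 6 pu L.
  Heavy syllables in the domain: 1, 4. The leftmost is syllable 1 (dup).
  → primary stress on syllable 1.
Suffixed `dup.na:.tra:.tik.ka.pu.lu` (7 syllables):
  Weights: 1 dup H, 2 na: L, 3 tra: L, 4 tik H, 5 ka L, 6 pu L, 7 lu L.
  Heavy syllables in the domain: 1, 4. The leftmost is syllable 1 (dup).
  → primary stress on syllable 1.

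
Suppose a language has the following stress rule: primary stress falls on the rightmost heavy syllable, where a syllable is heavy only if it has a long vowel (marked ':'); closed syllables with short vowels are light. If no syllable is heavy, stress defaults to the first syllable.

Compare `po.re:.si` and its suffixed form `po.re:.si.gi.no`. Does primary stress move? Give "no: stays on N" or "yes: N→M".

Base `po.re:.si` (3 syllables):
  Weights: 1 po L, 2 re: H, 3 si L.
  Heavy syllables in the domain: 2. The rightmost is syllable 2 (re:).
  → primary stress on syllable 2.
Suffixed `po.re:.si.gi.no` (5 syllables):
  Weights: 1 po L, 2 re: H, 3 si L, 4 gi L, 5 no L.
  Heavy syllables in the domain: 2. The rightmost is syllable 2 (re:).
  → primary stress on syllable 2.

no: stays on 2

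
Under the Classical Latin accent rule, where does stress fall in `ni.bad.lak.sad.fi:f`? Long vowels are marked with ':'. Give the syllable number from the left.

Classical Latin: stress the penult if heavy (long vowel or closed), else the antepenult.
Weights: 3 lak H, 4 sad H, 5 fi:f H.
The penult (syllable 4, sad) is heavy, so it takes stress.
Stress on syllable 4: ni.bad.lak.ˈsad.fi:f.

4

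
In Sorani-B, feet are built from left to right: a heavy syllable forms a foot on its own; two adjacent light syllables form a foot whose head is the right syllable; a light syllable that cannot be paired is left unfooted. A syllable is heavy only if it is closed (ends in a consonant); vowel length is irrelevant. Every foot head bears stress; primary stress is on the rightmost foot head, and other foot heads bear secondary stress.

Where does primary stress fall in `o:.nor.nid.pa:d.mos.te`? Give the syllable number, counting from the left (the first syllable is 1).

5

Weights: 1 o: L, 2 nor H, 3 nid H, 4 pa:d H, 5 mos H, 6 te L.
Parse left to right (heavy = foot alone; LL = one foot; stranded L unfooted): o: (ˈnor) (ˈnid) (ˈpa:d) (ˈmos) te.
Foot heads: 2, 3, 4, 5.
Primary stress on the rightmost head = syllable 5.
Primary stress: syllable 5 → o:.nor.nid.pa:d.ˈmos.te.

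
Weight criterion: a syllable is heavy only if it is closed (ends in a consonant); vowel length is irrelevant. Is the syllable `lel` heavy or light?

heavy

`lel`: short vowel, closed (coda /l/). Closed (coda /l/) → heavy.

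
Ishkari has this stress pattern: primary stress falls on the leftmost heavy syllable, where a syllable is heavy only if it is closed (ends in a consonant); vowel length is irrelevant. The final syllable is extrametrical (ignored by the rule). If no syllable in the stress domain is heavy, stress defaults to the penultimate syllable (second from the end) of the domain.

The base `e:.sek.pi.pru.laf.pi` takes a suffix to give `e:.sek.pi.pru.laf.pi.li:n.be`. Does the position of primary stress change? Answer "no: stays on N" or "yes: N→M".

Base `e:.sek.pi.pru.laf.pi` (6 syllables):
  The final syllable (6, pi) is extrametrical; the stress domain is syllables 1–5.
  Weights: 1 e: L, 2 sek H, 3 pi L, 4 pru L, 5 laf H.
  Heavy syllables in the domain: 2, 5. The leftmost is syllable 2 (sek).
  → primary stress on syllable 2.
Suffixed `e:.sek.pi.pru.laf.pi.li:n.be` (8 syllables):
  The final syllable (8, be) is extrametrical; the stress domain is syllables 1–7.
  Weights: 1 e: L, 2 sek H, 3 pi L, 4 pru L, 5 laf H, 6 pi L, 7 li:n H.
  Heavy syllables in the domain: 2, 5, 7. The leftmost is syllable 2 (sek).
  → primary stress on syllable 2.

no: stays on 2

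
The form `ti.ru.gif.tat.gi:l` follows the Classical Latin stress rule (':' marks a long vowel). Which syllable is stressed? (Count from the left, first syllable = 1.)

4

Classical Latin: stress the penult if heavy (long vowel or closed), else the antepenult.
Weights: 3 gif H, 4 tat H, 5 gi:l H.
The penult (syllable 4, tat) is heavy, so it takes stress.
Stress on syllable 4: ti.ru.gif.ˈtat.gi:l.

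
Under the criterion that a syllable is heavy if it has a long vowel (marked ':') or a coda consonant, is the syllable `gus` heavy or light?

`gus`: short vowel, closed (coda /s/). Closed → heavy.

heavy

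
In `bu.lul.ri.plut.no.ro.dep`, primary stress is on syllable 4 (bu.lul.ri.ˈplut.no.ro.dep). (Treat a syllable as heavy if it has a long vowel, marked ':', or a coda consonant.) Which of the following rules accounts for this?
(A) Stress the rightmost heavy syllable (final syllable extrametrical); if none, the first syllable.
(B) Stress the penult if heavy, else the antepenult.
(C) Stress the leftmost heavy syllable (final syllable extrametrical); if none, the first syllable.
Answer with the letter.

Rule A → syllable 4 ✓.
Rule B → syllable 5 (observed: 4).
Rule C → syllable 2 (observed: 4).

A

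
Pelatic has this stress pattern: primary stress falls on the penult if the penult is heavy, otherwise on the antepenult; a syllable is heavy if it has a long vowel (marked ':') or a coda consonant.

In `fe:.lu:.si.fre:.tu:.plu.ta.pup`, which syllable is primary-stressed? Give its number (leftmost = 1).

6

Weights: 6 plu L, 7 ta L, 8 pup H.
The penult (syllable 7, ta) is light, so stress falls on the antepenult (syllable 6, plu).
Primary stress: syllable 6 → fe:.lu:.si.fre:.tu:.ˈplu.ta.pup.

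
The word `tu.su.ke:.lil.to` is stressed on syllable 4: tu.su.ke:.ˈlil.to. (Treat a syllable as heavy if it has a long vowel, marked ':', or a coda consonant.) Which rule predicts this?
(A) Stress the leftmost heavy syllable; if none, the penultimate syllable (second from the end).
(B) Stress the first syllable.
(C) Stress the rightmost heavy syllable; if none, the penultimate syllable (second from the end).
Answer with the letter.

Rule A → syllable 3 (observed: 4).
Rule B → syllable 1 (observed: 4).
Rule C → syllable 4 ✓.

C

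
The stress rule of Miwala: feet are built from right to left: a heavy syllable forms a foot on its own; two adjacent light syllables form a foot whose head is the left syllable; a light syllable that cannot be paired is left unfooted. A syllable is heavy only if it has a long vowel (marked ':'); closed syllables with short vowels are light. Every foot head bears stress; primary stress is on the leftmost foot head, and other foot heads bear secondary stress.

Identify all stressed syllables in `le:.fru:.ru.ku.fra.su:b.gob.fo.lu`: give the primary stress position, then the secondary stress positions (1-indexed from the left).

Weights: 1 le: H, 2 fru: H, 3 ru L, 4 ku L, 5 fra L, 6 su:b H, 7 gob L, 8 fo L, 9 lu L.
Parse right to left (heavy = foot alone; LL = one foot; stranded L unfooted): (ˈle:) (ˈfru:) ru (ˈku.fra) (ˈsu:b) gob (ˈfo.lu).
Foot heads: 1, 2, 4, 6, 8.
Primary stress on the leftmost head = syllable 1.
Secondary stress on 2, 4, 6, 8: ˈle:.ˌfru:.ru.ˌku.fra.ˌsu:b.gob.ˌfo.lu.

primary 1, secondary 2, 4, 6, 8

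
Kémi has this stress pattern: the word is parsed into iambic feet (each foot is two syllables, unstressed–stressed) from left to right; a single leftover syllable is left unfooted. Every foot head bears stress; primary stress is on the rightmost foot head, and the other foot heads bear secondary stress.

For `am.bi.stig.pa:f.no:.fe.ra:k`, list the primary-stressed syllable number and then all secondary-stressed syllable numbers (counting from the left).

Parse left to right into iambic (σˈσ) feet: (am.ˈbi) (stig.ˈpa:f) (no:.ˈfe) ra:k. Syllable 7 is left unfooted.
Foot heads (stressed positions): 2, 4, 6.
End Rule Rightmost: primary stress on the rightmost head = syllable 6.
Secondary stress on 2, 4: am.ˌbi.stig.ˌpa:f.no:.ˈfe.ra:k.

primary 6, secondary 2, 4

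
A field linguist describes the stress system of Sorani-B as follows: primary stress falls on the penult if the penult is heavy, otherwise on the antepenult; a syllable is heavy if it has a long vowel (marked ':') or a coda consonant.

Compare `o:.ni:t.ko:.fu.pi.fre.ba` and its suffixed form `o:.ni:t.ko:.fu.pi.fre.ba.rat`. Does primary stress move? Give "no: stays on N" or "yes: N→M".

yes: 5→6

Base `o:.ni:t.ko:.fu.pi.fre.ba` (7 syllables):
  Weights: 5 pi L, 6 fre L, 7 ba L.
  The penult (syllable 6, fre) is light, so stress falls on the antepenult (syllable 5, pi).
  → primary stress on syllable 5.
Suffixed `o:.ni:t.ko:.fu.pi.fre.ba.rat` (8 syllables):
  Weights: 6 fre L, 7 ba L, 8 rat H.
  The penult (syllable 7, ba) is light, so stress falls on the antepenult (syllable 6, fre).
  → primary stress on syllable 6.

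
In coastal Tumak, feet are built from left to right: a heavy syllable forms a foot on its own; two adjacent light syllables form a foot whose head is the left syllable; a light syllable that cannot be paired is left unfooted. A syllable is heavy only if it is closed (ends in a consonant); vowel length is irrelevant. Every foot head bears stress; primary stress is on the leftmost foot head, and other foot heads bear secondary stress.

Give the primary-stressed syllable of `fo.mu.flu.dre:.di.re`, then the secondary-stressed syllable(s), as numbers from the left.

Weights: 1 fo L, 2 mu L, 3 flu L, 4 dre: L, 5 di L, 6 re L.
Parse left to right (heavy = foot alone; LL = one foot; stranded L unfooted): (ˈfo.mu) (ˈflu.dre:) (ˈdi.re).
Foot heads: 1, 3, 5.
Primary stress on the leftmost head = syllable 1.
Secondary stress on 3, 5: ˈfo.mu.ˌflu.dre:.ˌdi.re.

primary 1, secondary 3, 5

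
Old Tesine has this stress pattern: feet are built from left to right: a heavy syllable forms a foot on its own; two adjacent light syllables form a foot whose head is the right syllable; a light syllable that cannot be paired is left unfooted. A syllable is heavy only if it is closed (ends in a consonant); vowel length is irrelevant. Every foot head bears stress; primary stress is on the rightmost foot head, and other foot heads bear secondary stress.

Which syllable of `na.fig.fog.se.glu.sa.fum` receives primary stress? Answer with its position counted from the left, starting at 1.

7

Weights: 1 na L, 2 fig H, 3 fog H, 4 se L, 5 glu L, 6 sa L, 7 fum H.
Parse left to right (heavy = foot alone; LL = one foot; stranded L unfooted): na (ˈfig) (ˈfog) (se.ˈglu) sa (ˈfum).
Foot heads: 2, 3, 5, 7.
Primary stress on the rightmost head = syllable 7.
Primary stress: syllable 7 → na.fig.fog.se.glu.sa.ˈfum.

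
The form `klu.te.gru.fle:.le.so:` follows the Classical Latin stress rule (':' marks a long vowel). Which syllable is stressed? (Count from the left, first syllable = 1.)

Classical Latin: stress the penult if heavy (long vowel or closed), else the antepenult.
Weights: 4 fle: H, 5 le L, 6 so: H.
The penult (syllable 5, le) is light, so stress falls on the antepenult (syllable 4, fle:).
Stress on syllable 4: klu.te.gru.ˈfle:.le.so:.

4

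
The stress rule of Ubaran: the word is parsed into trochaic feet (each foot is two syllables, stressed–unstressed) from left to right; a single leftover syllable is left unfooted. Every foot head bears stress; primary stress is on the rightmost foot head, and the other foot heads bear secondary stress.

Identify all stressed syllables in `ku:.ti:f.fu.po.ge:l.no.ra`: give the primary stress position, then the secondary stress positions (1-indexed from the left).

Parse left to right into trochaic (ˈσσ) feet: (ˈku:.ti:f) (ˈfu.po) (ˈge:l.no) ra. Syllable 7 is left unfooted.
Foot heads (stressed positions): 1, 3, 5.
End Rule Rightmost: primary stress on the rightmost head = syllable 5.
Secondary stress on 1, 3: ˌku:.ti:f.ˌfu.po.ˈge:l.no.ra.

primary 5, secondary 1, 3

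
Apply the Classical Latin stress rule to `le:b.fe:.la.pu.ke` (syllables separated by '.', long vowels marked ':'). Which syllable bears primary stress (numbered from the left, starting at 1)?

Classical Latin: stress the penult if heavy (long vowel or closed), else the antepenult.
Weights: 3 la L, 4 pu L, 5 ke L.
The penult (syllable 4, pu) is light, so stress falls on the antepenult (syllable 3, la).
Stress on syllable 3: le:b.fe:.ˈla.pu.ke.

3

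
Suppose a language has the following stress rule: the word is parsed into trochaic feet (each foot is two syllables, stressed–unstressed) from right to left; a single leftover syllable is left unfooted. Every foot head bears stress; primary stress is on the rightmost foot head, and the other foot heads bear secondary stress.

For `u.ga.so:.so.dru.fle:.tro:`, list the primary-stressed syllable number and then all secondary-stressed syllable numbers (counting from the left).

primary 6, secondary 2, 4

Parse right to left into trochaic (ˈσσ) feet: u (ˈga.so:) (ˈso.dru) (ˈfle:.tro:). Syllable 1 is left unfooted.
Foot heads (stressed positions): 2, 4, 6.
End Rule Rightmost: primary stress on the rightmost head = syllable 6.
Secondary stress on 2, 4: u.ˌga.so:.ˌso.dru.ˈfle:.tro:.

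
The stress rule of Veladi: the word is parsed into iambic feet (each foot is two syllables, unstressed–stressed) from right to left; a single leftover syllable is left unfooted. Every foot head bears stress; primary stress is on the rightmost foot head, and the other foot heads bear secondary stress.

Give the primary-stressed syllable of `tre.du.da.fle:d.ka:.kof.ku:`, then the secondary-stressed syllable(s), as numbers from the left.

Parse right to left into iambic (σˈσ) feet: tre (du.ˈda) (fle:d.ˈka:) (kof.ˈku:). Syllable 1 is left unfooted.
Foot heads (stressed positions): 3, 5, 7.
End Rule Rightmost: primary stress on the rightmost head = syllable 7.
Secondary stress on 3, 5: tre.du.ˌda.fle:d.ˌka:.kof.ˈku:.

primary 7, secondary 3, 5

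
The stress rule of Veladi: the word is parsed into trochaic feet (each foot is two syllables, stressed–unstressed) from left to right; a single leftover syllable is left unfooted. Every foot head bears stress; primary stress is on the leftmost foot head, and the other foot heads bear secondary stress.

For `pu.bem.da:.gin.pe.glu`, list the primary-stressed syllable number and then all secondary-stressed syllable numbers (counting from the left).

Parse left to right into trochaic (ˈσσ) feet: (ˈpu.bem) (ˈda:.gin) (ˈpe.glu).
Foot heads (stressed positions): 1, 3, 5.
End Rule Leftmost: primary stress on the leftmost head = syllable 1.
Secondary stress on 3, 5: ˈpu.bem.ˌda:.gin.ˌpe.glu.

primary 1, secondary 3, 5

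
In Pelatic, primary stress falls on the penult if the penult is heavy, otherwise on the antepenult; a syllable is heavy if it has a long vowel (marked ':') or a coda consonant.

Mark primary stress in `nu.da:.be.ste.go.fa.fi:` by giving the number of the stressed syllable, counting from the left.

Weights: 5 go L, 6 fa L, 7 fi: H.
The penult (syllable 6, fa) is light, so stress falls on the antepenult (syllable 5, go).
Primary stress: syllable 5 → nu.da:.be.ste.ˈgo.fa.fi:.

5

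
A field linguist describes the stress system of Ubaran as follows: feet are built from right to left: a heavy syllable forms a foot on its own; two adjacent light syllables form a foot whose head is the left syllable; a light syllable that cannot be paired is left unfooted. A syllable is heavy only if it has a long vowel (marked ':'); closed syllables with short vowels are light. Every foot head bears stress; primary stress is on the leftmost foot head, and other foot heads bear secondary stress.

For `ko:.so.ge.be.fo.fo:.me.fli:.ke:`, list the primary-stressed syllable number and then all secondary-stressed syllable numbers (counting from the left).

primary 1, secondary 2, 4, 6, 8, 9

Weights: 1 ko: H, 2 so L, 3 ge L, 4 be L, 5 fo L, 6 fo: H, 7 me L, 8 fli: H, 9 ke: H.
Parse right to left (heavy = foot alone; LL = one foot; stranded L unfooted): (ˈko:) (ˈso.ge) (ˈbe.fo) (ˈfo:) me (ˈfli:) (ˈke:).
Foot heads: 1, 2, 4, 6, 8, 9.
Primary stress on the leftmost head = syllable 1.
Secondary stress on 2, 4, 6, 8, 9: ˈko:.ˌso.ge.ˌbe.fo.ˌfo:.me.ˌfli:.ˌke:.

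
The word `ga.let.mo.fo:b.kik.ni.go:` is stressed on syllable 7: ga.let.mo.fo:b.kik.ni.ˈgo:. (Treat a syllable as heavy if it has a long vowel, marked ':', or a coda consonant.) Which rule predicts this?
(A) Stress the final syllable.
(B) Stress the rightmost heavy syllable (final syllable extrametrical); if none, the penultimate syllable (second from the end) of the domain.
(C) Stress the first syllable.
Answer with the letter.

A

Rule A → syllable 7 ✓.
Rule B → syllable 5 (observed: 7).
Rule C → syllable 1 (observed: 7).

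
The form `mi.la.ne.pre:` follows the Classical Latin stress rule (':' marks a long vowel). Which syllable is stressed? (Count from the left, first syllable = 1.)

Classical Latin: stress the penult if heavy (long vowel or closed), else the antepenult.
Weights: 2 la L, 3 ne L, 4 pre: H.
The penult (syllable 3, ne) is light, so stress falls on the antepenult (syllable 2, la).
Stress on syllable 2: mi.ˈla.ne.pre:.

2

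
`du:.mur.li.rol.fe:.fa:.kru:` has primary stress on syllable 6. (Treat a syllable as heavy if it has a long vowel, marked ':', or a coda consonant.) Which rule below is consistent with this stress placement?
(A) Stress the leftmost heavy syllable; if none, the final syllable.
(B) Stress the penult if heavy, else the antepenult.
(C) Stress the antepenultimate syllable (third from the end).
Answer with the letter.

Rule A → syllable 1 (observed: 6).
Rule B → syllable 6 ✓.
Rule C → syllable 5 (observed: 6).

B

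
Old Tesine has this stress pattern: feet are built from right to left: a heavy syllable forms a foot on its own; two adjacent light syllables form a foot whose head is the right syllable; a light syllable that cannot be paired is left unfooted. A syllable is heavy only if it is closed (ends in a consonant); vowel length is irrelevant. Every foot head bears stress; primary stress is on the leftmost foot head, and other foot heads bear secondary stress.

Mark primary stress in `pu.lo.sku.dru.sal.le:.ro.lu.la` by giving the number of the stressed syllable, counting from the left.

Weights: 1 pu L, 2 lo L, 3 sku L, 4 dru L, 5 sal H, 6 le: L, 7 ro L, 8 lu L, 9 la L.
Parse right to left (heavy = foot alone; LL = one foot; stranded L unfooted): (pu.ˈlo) (sku.ˈdru) (ˈsal) (le:.ˈro) (lu.ˈla).
Foot heads: 2, 4, 5, 7, 9.
Primary stress on the leftmost head = syllable 2.
Primary stress: syllable 2 → pu.ˈlo.sku.dru.sal.le:.ro.lu.la.

2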